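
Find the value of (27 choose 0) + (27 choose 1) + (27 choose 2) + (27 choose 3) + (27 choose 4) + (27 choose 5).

1 + 27 + 351 + 2925 + 17550 + 80730 = 101584.

101584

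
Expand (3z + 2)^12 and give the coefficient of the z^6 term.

The general term is C(12,j)·(3z)^j·(2)^(12-j); the z^6 term has j = 6.
C(12,6) = 924.
Coefficient = C(12,6) · 3^6 · 2^6 = 924 · 729 · 64 = 43110144.

43110144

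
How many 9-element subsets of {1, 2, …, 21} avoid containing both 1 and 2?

243542

All 9-subsets: C(21,9) = 293930. Those containing both fixed elements: C(19,7) = 50388.
293930 − 50388 = 243542.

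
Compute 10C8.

45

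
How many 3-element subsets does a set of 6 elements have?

C(6,3) = (6·5·4) / 3! = 120 / 6 = 20.

20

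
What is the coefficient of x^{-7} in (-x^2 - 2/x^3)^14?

General term: C(14,j)·(-x^2)^j·(-2/x^3)^(14-j), with x-exponent 2j − 3(14−j) = 5j − 42.
Set 5j − 42 = -7: j = 7.
C(14,7) = 3432; (-1)^7 = -1; (-2)^7 = -128.
Coefficient = 3432 · (-1) · (-128) = 439296.

439296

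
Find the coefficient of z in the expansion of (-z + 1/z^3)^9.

General term: C(9,j)·(-z)^j·(1/z^3)^(9-j), with z-exponent 1j − 3(9−j) = 4j − 27.
Set 4j − 27 = 1: j = 7.
C(9,7) = 36; (-1)^7 = -1; 1^2 = 1.
Coefficient = 36 · (-1) · 1 = -36.

-36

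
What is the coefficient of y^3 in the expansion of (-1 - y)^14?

The general term is C(14,j)·(-1)^j·(-y)^(14-j); the y^3 term has j = 11.
C(14,11) = 364.
Coefficient = C(14,11) · (-1)^11 · (-1)^3 = 364 · (-1) · (-1) = 364.

364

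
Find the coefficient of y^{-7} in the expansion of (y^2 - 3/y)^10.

General term: C(10,j)·(y^2)^j·(-3/y)^(10-j), with y-exponent 2j − 1(10−j) = 3j − 10.
Set 3j − 10 = -7: j = 1.
C(10,1) = 10; 1^1 = 1; (-3)^9 = -19683.
Coefficient = 10 · 1 · (-19683) = -196830.

-196830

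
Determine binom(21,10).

C(21,10) = (21·20·19·18·17·16·15·14·13·12) / 10! = 1279935820800 / 3628800 = 352716.

352716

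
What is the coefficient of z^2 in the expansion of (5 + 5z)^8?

The general term is C(8,j)·(5)^j·(5z)^(8-j); the z^2 term has j = 6.
C(8,6) = 28.
Coefficient = C(8,6) · 5^6 · 5^2 = 28 · 15625 · 25 = 10937500.

10937500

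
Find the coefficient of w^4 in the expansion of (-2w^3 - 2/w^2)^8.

17920

General term: C(8,j)·(-2w^3)^j·(-2/w^2)^(8-j), with w-exponent 3j − 2(8−j) = 5j − 16.
Set 5j − 16 = 4: j = 4.
C(8,4) = 70; (-2)^4 = 16; (-2)^4 = 16.
Coefficient = 70 · 16 · 16 = 17920.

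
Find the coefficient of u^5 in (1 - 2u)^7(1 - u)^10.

-32144

Coefficient of u^5 = Σ_{j} C(7,j)·(-2)^j·C(10,5-j)·(-1)^(5-j) for j from 0 to 5.
= (-252) + (-2940) + (-10080) + (-12600) + (-5600) + (-672) = -32144.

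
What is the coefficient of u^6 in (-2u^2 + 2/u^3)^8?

7168

General term: C(8,j)·(-2u^2)^j·(2/u^3)^(8-j), with u-exponent 2j − 3(8−j) = 5j − 24.
Set 5j − 24 = 6: j = 6.
C(8,6) = 28; (-2)^6 = 64; 2^2 = 4.
Coefficient = 28 · 64 · 4 = 7168.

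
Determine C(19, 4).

3876

C(19,4) = (19·18·17·16) / 4! = 93024 / 24 = 3876.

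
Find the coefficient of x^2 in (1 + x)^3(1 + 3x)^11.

597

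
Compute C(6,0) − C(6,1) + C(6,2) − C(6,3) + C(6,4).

5

The partial alternating sum Σ_{k=0}^{4} (−1)^k C(6,k) = (−1)^4 C(5,4) = 5.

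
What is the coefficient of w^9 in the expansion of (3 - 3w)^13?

The general term is C(13,j)·(3)^j·(-3w)^(13-j); the w^9 term has j = 4.
C(13,4) = 715.
Coefficient = C(13,4) · 3^4 · (-3)^9 = 715 · 81 · (-19683) = -1139940945.

-1139940945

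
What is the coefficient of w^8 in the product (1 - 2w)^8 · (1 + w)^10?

Coefficient of w^8 = Σ_{j} C(8,j)·(-2)^j·C(10,8-j)·1^(8-j) for j from 0 to 8.
= 45 + (-1920) + 23520 + (-112896) + 235200 + (-215040) + 80640 + (-10240) + 256 = -435.

-435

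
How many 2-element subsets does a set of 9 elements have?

C(9,2) = (9·8) / 2! = 72 / 2 = 36.

36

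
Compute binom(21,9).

293930

C(21,9) = (21·20·19·18·17·16·15·14·13) / 9! = 106661318400 / 362880 = 293930.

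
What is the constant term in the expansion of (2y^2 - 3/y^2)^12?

43110144

General term: C(12,j)·(2y^2)^j·(-3/y^2)^(12-j), with y-exponent 2j − 2(12−j) = 4j − 24.
Set 4j − 24 = 0: j = 6.
C(12,6) = 924; 2^6 = 64; (-3)^6 = 729.
Coefficient = 924 · 64 · 729 = 43110144.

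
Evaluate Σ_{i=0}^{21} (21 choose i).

The entries of row 21 sum to 2^21 = 2097152.

2097152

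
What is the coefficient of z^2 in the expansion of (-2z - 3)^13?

The general term is C(13,j)·(-2z)^j·(-3)^(13-j); the z^2 term has j = 2.
C(13,2) = 78.
Coefficient = C(13,2) · (-2)^2 · (-3)^11 = 78 · 4 · (-177147) = -55269864.

-55269864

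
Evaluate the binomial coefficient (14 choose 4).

1001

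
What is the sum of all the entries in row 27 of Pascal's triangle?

Setting x = 1 in (1+x)^27 gives Σ C(27,r) = 2^27 = 134217728.

134217728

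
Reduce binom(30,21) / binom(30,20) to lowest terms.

10/21

C(n,k+1)/C(n,k) = (n−k)/(k+1) = (30−20)/(20+1) = 10/21.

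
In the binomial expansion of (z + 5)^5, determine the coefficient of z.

The general term is C(5,j)·(z)^j·(5)^(5-j); the z^1 term has j = 1.
C(5,1) = 5.
Coefficient = C(5,1) · 5^4 = 5 · 625 = 3125.

3125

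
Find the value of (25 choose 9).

2042975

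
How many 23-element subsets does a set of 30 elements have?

2035800

C(30,23) = C(30,7) by symmetry.
C(30,7) = (30·29·28·27·26·25·24) / 7! = 10260432000 / 5040 = 2035800.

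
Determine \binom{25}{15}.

C(25,15) = C(25,10) by symmetry.
C(25,10) = (25·24·23·22·21·20·19·18·17·16) / 10! = 11861676288000 / 3628800 = 3268760.

3268760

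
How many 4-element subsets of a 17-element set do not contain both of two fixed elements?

2275

All 4-subsets: C(17,4) = 2380. Those containing both fixed elements: C(15,2) = 105.
2380 − 105 = 2275.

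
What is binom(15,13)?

C(15,13) = C(15,2) by symmetry.
C(15,2) = (15·14) / 2! = 210 / 2 = 105.

105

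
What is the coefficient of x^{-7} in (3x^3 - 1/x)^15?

-945

General term: C(15,j)·(3x^3)^j·(-1/x)^(15-j), with x-exponent 3j − 1(15−j) = 4j − 15.
Set 4j − 15 = -7: j = 2.
C(15,2) = 105; 3^2 = 9; (-1)^13 = -1.
Coefficient = 105 · 9 · (-1) = -945.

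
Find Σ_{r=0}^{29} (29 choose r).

The entries of row 29 sum to 2^29 = 536870912.

536870912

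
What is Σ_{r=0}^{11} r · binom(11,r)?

11264

Since r·C(11,r) = 11·C(10,r−1), the sum is 11·2^10 = 11·1024 = 11264.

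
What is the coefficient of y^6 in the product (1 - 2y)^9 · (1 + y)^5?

-642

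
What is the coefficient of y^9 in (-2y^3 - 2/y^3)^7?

General term: C(7,j)·(-2y^3)^j·(-2/y^3)^(7-j), with y-exponent 3j − 3(7−j) = 6j − 21.
Set 6j − 21 = 9: j = 5.
C(7,5) = 21; (-2)^5 = -32; (-2)^2 = 4.
Coefficient = 21 · (-32) · 4 = -2688.

-2688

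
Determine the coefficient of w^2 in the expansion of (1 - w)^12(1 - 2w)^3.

Coefficient of w^2 = Σ_{j} C(12,j)·(-1)^j·C(3,2-j)·(-2)^(2-j) for j from 0 to 2.
= 12 + 72 + 66 = 150.

150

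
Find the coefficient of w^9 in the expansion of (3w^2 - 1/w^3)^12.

-4330260

General term: C(12,j)·(3w^2)^j·(-1/w^3)^(12-j), with w-exponent 2j − 3(12−j) = 5j − 36.
Set 5j − 36 = 9: j = 9.
C(12,9) = 220; 3^9 = 19683; (-1)^3 = -1.
Coefficient = 220 · 19683 · (-1) = -4330260.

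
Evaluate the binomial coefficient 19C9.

92378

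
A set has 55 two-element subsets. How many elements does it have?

11

n(n−1)/2 = 55 ⇒ n(n−1) = 110. Since 11·10 = 110, n = 11.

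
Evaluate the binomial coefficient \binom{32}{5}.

C(32,5) = (32·31·30·29·28) / 5! = 24165120 / 120 = 201376.

201376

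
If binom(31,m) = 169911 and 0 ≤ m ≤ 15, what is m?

5

C(31,m) increases on 0 ≤ m ≤ 15. C(31,4) = 31465 and C(31,5) = 169911, so m = 5.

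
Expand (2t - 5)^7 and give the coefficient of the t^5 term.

The general term is C(7,j)·(2t)^j·(-5)^(7-j); the t^5 term has j = 5.
C(7,5) = 21.
Coefficient = C(7,5) · 2^5 · (-5)^2 = 21 · 32 · 25 = 16800.

16800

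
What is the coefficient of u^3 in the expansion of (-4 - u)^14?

The general term is C(14,j)·(-4)^j·(-u)^(14-j); the u^3 term has j = 11.
C(14,11) = 364.
Coefficient = C(14,11) · (-4)^11 · (-1)^3 = 364 · (-4194304) · (-1) = 1526726656.

1526726656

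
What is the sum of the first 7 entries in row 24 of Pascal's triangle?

190051

1 + 24 + 276 + 2024 + 10626 + 42504 + 134596 = 190051.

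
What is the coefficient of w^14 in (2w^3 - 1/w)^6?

General term: C(6,j)·(2w^3)^j·(-1/w)^(6-j), with w-exponent 3j − 1(6−j) = 4j − 6.
Set 4j − 6 = 14: j = 5.
C(6,5) = 6; 2^5 = 32; (-1)^1 = -1.
Coefficient = 6 · 32 · (-1) = -192.

-192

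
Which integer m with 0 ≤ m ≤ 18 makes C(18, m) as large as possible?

C(18,m) is maximized at m = 18/2 = 9.

9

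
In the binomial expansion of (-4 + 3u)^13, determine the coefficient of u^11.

221079456

The general term is C(13,j)·(-4)^j·(3u)^(13-j); the u^11 term has j = 2.
C(13,2) = 78.
Coefficient = C(13,2) · (-4)^2 · 3^11 = 78 · 16 · 177147 = 221079456.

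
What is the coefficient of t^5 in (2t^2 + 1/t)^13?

General term: C(13,j)·(2t^2)^j·(1/t)^(13-j), with t-exponent 2j − 1(13−j) = 3j − 13.
Set 3j − 13 = 5: j = 6.
C(13,6) = 1716; 2^6 = 64; 1^7 = 1.
Coefficient = 1716 · 64 · 1 = 109824.

109824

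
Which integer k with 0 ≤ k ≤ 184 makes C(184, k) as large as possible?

C(184,k) is maximized at k = 184/2 = 92.

92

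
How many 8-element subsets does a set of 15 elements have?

C(15,8) = C(15,7) by symmetry.
C(15,7) = (15·14·13·12·11·10·9) / 7! = 32432400 / 5040 = 6435.

6435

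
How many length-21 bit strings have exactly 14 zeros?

116280

Choose the 14 positions: C(21,14) = 116280.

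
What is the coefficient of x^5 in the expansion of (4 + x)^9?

32256

The general term is C(9,j)·(4)^j·(x)^(9-j); the x^5 term has j = 4.
C(9,4) = 126.
Coefficient = C(9,4) · 4^4 = 126 · 256 = 32256.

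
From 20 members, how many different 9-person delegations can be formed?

167960

This is C(20,9) = 167960.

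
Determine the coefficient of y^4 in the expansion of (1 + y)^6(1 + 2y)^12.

22935

Coefficient of y^4 = Σ_{j} C(6,j)·1^j·C(12,4-j)·2^(4-j) for j from 0 to 4.
= 7920 + 10560 + 3960 + 480 + 15 = 22935.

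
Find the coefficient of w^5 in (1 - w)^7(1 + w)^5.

Coefficient of w^5 = Σ_{j} C(7,j)·(-1)^j·C(5,5-j)·1^(5-j) for j from 0 to 5.
= 1 + (-35) + 210 + (-350) + 175 + (-21) = -20.

-20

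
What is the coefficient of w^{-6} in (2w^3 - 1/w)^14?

General term: C(14,j)·(2w^3)^j·(-1/w)^(14-j), with w-exponent 3j − 1(14−j) = 4j − 14.
Set 4j − 14 = -6: j = 2.
C(14,2) = 91; 2^2 = 4; (-1)^12 = 1.
Coefficient = 91 · 4 · 1 = 364.

364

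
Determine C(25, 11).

C(25,11) = (25·24·23·22·21·20·19·18·17·16·15) / 11! = 177925144320000 / 39916800 = 4457400.

4457400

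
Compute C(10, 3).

120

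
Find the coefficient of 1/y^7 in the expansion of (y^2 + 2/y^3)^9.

General term: C(9,j)·(y^2)^j·(2/y^3)^(9-j), with y-exponent 2j − 3(9−j) = 5j − 27.
Set 5j − 27 = -7: j = 4.
C(9,4) = 126; 1^4 = 1; 2^5 = 32.
Coefficient = 126 · 1 · 32 = 4032.

4032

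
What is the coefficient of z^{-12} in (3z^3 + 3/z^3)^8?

General term: C(8,j)·(3z^3)^j·(3/z^3)^(8-j), with z-exponent 3j − 3(8−j) = 6j − 24.
Set 6j − 24 = -12: j = 2.
C(8,2) = 28; 3^2 = 9; 3^6 = 729.
Coefficient = 28 · 9 · 729 = 183708.

183708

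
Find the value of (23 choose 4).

8855

C(23,4) = (23·22·21·20) / 4! = 212520 / 24 = 8855.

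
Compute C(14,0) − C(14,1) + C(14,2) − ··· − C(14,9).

-715

The partial alternating sum Σ_{k=0}^{9} (−1)^k C(14,k) = (−1)^9 C(13,9) = -715.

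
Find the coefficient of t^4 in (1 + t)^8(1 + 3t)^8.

Coefficient of t^4 = Σ_{j} C(8,j)·1^j·C(8,4-j)·3^(4-j) for j from 0 to 4.
= 5670 + 12096 + 7056 + 1344 + 70 = 26236.

26236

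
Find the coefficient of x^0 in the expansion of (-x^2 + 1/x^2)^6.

General term: C(6,j)·(-x^2)^j·(1/x^2)^(6-j), with x-exponent 2j − 2(6−j) = 4j − 12.
Set 4j − 12 = 0: j = 3.
C(6,3) = 20; (-1)^3 = -1; 1^3 = 1.
Coefficient = 20 · (-1) · 1 = -20.

-20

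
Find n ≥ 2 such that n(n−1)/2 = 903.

43

n(n−1)/2 = 903 ⇒ n(n−1) = 1806. Since 43·42 = 1806, n = 43.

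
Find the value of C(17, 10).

C(17,10) = C(17,7) by symmetry.
C(17,7) = (17·16·15·14·13·12·11) / 7! = 98017920 / 5040 = 19448.

19448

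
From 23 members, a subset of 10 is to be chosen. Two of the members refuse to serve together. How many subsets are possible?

940576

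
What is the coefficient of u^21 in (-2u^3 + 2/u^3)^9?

4608

General term: C(9,j)·(-2u^3)^j·(2/u^3)^(9-j), with u-exponent 3j − 3(9−j) = 6j − 27.
Set 6j − 27 = 21: j = 8.
C(9,8) = 9; (-2)^8 = 256; 2^1 = 2.
Coefficient = 9 · 256 · 2 = 4608.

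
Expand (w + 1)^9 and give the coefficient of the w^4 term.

126

The general term is C(9,j)·(w)^j·(1)^(9-j); the w^4 term has j = 4.
C(9,4) = 126.
Coefficient = C(9,4) = 126.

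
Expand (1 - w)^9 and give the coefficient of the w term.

-9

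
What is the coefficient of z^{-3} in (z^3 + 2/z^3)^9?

General term: C(9,j)·(z^3)^j·(2/z^3)^(9-j), with z-exponent 3j − 3(9−j) = 6j − 27.
Set 6j − 27 = -3: j = 4.
C(9,4) = 126; 1^4 = 1; 2^5 = 32.
Coefficient = 126 · 1 · 32 = 4032.

4032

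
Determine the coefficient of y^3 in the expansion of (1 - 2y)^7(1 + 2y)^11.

-192

Coefficient of y^3 = Σ_{j} C(7,j)·(-2)^j·C(11,3-j)·2^(3-j) for j from 0 to 3.
= 1320 + (-3080) + 1848 + (-280) = -192.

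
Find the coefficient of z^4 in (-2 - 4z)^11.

-10813440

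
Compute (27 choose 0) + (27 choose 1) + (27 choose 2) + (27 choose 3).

1 + 27 + 351 + 2925 = 3304.

3304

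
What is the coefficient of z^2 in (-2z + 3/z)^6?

2160

General term: C(6,j)·(-2z)^j·(3/z)^(6-j), with z-exponent 1j − 1(6−j) = 2j − 6.
Set 2j − 6 = 2: j = 4.
C(6,4) = 15; (-2)^4 = 16; 3^2 = 9.
Coefficient = 15 · 16 · 9 = 2160.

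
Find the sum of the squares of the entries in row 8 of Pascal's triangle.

By Vandermonde's identity, Σ C(8,j)² = C(16,8) = 12870.

12870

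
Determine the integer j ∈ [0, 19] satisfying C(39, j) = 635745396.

10

C(39,j) increases on 0 ≤ j ≤ 19. C(39,9) = 211915132 and C(39,10) = 635745396, so j = 10.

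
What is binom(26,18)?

C(26,18) = C(26,8) by symmetry.
C(26,8) = (26·25·24·23·22·21·20·19) / 8! = 62990928000 / 40320 = 1562275.

1562275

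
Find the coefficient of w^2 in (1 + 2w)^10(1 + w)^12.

486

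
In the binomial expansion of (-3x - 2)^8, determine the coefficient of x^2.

The general term is C(8,j)·(-3x)^j·(-2)^(8-j); the x^2 term has j = 2.
C(8,2) = 28.
Coefficient = C(8,2) · (-3)^2 · (-2)^6 = 28 · 9 · 64 = 16128.

16128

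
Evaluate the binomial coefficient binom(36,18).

C(36,18) = (36·35·34·33·32·31·30·29·28·27·26·25·24·23·22·21·20·19) / 18! = 58102407620643984998400000 / 6402373705728000 = 9075135300.

9075135300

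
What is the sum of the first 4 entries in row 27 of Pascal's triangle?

3304

1 + 27 + 351 + 2925 = 3304.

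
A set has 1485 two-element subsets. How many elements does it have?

55

n(n−1)/2 = 1485 ⇒ n(n−1) = 2970. Since 55·54 = 2970, n = 55.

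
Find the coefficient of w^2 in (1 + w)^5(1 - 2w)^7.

24

Coefficient of w^2 = Σ_{j} C(5,j)·1^j·C(7,2-j)·(-2)^(2-j) for j from 0 to 2.
= 84 + (-70) + 10 = 24.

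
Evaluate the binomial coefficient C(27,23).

17550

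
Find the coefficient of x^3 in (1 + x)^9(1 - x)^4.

-10

Coefficient of x^3 = Σ_{j} C(9,j)·1^j·C(4,3-j)·(-1)^(3-j) for j from 0 to 3.
= (-4) + 54 + (-144) + 84 = -10.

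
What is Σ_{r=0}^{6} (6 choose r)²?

Σ C(6,r)² is the coefficient of x^6 in (1+x)^6(1+x)^6 = (1+x)^12, i.e. C(12,6) = 924.

924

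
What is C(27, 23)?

C(27,23) = C(27,4) by symmetry.
C(27,4) = (27·26·25·24) / 4! = 421200 / 24 = 17550.

17550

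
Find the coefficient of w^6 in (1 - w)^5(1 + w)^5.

-10

Coefficient of w^6 = Σ_{j} C(5,j)·(-1)^j·C(5,6-j)·1^(6-j) for j from 1 to 5.
= (-5) + 50 + (-100) + 50 + (-5) = -10.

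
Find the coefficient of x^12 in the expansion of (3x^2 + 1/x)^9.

General term: C(9,j)·(3x^2)^j·(1/x)^(9-j), with x-exponent 2j − 1(9−j) = 3j − 9.
Set 3j − 9 = 12: j = 7.
C(9,7) = 36; 3^7 = 2187; 1^2 = 1.
Coefficient = 36 · 2187 · 1 = 78732.

78732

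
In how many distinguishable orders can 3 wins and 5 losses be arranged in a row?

56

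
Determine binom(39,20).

68923264410

C(39,20) = C(39,19) by symmetry.
C(39,19) = (39·38·37·36·35·34·33·32·31·30·29·28·27·26·25·24·23·22·21) / 19! = 8384177419658927035269120000 / 121645100408832000 = 68923264410.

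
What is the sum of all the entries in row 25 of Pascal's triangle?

The entries of row 25 sum to 2^25 = 33554432.

33554432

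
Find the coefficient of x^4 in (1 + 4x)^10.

The general term is C(10,j)·(1)^j·(4x)^(10-j); the x^4 term has j = 6.
C(10,6) = 210.
Coefficient = C(10,6) · 4^4 = 210 · 256 = 53760.

53760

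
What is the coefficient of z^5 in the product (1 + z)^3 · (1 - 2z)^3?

-12

Coefficient of z^5 = Σ_{j} C(3,j)·1^j·C(3,5-j)·(-2)^(5-j) for j from 2 to 3.
= (-24) + 12 = -12.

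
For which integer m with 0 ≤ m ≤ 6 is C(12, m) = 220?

3

C(12,m) increases on 0 ≤ m ≤ 6. C(12,2) = 66 and C(12,3) = 220, so m = 3.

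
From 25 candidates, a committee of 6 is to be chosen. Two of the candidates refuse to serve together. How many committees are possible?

168245

All 6-subsets: C(25,6) = 177100. Those containing both fixed elements: C(23,4) = 8855.
177100 − 8855 = 168245.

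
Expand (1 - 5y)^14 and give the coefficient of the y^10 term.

9775390625

The general term is C(14,j)·(1)^j·(-5y)^(14-j); the y^10 term has j = 4.
C(14,4) = 1001.
Coefficient = C(14,4) · (-5)^10 = 1001 · 9765625 = 9775390625.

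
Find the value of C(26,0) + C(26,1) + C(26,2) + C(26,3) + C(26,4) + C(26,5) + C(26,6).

1 + 26 + 325 + 2600 + 14950 + 65780 + 230230 = 313912.

313912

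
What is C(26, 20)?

230230

C(26,20) = C(26,6) by symmetry.
C(26,6) = (26·25·24·23·22·21) / 6! = 165765600 / 720 = 230230.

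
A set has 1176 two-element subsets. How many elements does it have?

49

n(n−1)/2 = 1176 ⇒ n(n−1) = 2352. Since 49·48 = 2352, n = 49.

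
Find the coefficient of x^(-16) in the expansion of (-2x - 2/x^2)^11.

General term: C(11,j)·(-2x)^j·(-2/x^2)^(11-j), with x-exponent 1j − 2(11−j) = 3j − 22.
Set 3j − 22 = -16: j = 2.
C(11,2) = 55; (-2)^2 = 4; (-2)^9 = -512.
Coefficient = 55 · 4 · (-512) = -112640.

-112640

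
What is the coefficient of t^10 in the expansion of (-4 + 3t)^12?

The general term is C(12,j)·(-4)^j·(3t)^(12-j); the t^10 term has j = 2.
C(12,2) = 66.
Coefficient = C(12,2) · (-4)^2 · 3^10 = 66 · 16 · 59049 = 62355744.

62355744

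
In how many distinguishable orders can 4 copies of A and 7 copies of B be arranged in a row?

Choose positions for the A's: C(11,4) = 330.

330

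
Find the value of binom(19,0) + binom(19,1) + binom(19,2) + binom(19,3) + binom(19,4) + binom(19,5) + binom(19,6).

43796

1 + 19 + 171 + 969 + 3876 + 11628 + 27132 = 43796.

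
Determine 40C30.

847660528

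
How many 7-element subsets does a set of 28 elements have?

C(28,7) = (28·27·26·25·24·23·22) / 7! = 5967561600 / 5040 = 1184040.

1184040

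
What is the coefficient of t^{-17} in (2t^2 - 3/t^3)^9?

-314928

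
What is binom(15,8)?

C(15,8) = C(15,7) by symmetry.
C(15,7) = (15·14·13·12·11·10·9) / 7! = 32432400 / 5040 = 6435.

6435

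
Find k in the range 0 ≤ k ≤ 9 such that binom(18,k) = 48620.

C(18,k) increases on 0 ≤ k ≤ 9. C(18,8) = 43758 and C(18,9) = 48620, so k = 9.

9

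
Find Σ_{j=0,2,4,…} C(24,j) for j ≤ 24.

8388608

Half of (1+1)^24 + (1−1)^24 gives the even-index sum: 2^23 = 8388608.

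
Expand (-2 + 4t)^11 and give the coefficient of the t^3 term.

2703360

The general term is C(11,j)·(-2)^j·(4t)^(11-j); the t^3 term has j = 8.
C(11,8) = 165.
Coefficient = C(11,8) · (-2)^8 · 4^3 = 165 · 256 · 64 = 2703360.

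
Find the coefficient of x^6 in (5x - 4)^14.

The general term is C(14,j)·(5x)^j·(-4)^(14-j); the x^6 term has j = 6.
C(14,6) = 3003.
Coefficient = C(14,6) · 5^6 · (-4)^8 = 3003 · 15625 · 65536 = 3075072000000.

3075072000000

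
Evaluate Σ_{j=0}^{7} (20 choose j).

137980

1 + 20 + 190 + 1140 + 4845 + 15504 + 38760 + 77520 = 137980.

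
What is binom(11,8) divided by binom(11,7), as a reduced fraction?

1/2

C(n,k+1)/C(n,k) = (n−k)/(k+1) = (11−7)/(7+1) = 4/8 = 1/2.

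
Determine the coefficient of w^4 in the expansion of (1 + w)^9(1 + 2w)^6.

4974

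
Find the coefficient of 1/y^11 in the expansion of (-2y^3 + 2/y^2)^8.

General term: C(8,j)·(-2y^3)^j·(2/y^2)^(8-j), with y-exponent 3j − 2(8−j) = 5j − 16.
Set 5j − 16 = -11: j = 1.
C(8,1) = 8; (-2)^1 = -2; 2^7 = 128.
Coefficient = 8 · (-2) · 128 = -2048.

-2048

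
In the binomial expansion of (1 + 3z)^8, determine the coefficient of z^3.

1512

The general term is C(8,j)·(1)^j·(3z)^(8-j); the z^3 term has j = 5.
C(8,5) = 56.
Coefficient = C(8,5) · 3^3 = 56 · 27 = 1512.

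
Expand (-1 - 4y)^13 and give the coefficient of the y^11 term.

-327155712

The general term is C(13,j)·(-1)^j·(-4y)^(13-j); the y^11 term has j = 2.
C(13,2) = 78.
Coefficient = C(13,2) · (-4)^11 = 78 · (-4194304) = -327155712.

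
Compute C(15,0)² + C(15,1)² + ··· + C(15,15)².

155117520

By Vandermonde's identity, Σ C(15,k)² = C(30,15) = 155117520.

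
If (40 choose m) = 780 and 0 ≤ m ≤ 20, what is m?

2

C(40,m) increases on 0 ≤ m ≤ 20. C(40,1) = 40 and C(40,2) = 780, so m = 2.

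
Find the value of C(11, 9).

55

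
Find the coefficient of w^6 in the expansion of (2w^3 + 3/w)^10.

2449440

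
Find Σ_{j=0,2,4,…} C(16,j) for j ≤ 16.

Half of (1+1)^16 + (1−1)^16 gives the even-index sum: 2^15 = 32768.

32768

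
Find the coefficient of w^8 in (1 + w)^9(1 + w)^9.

Coefficient of w^8 = Σ_{j} C(9,j)·C(9,8-j) for j from 0 to 8.
= 9 + 324 + 3024 + 10584 + 15876 + 10584 + 3024 + 324 + 9 = 43758.

43758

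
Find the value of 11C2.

C(11,2) = (11·10) / 2! = 110 / 2 = 55.

55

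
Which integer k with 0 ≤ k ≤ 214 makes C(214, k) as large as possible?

107

C(214,k) is maximized at k = 214/2 = 107.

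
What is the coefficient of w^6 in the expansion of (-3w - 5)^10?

95681250

The general term is C(10,j)·(-3w)^j·(-5)^(10-j); the w^6 term has j = 6.
C(10,6) = 210.
Coefficient = C(10,6) · (-3)^6 · (-5)^4 = 210 · 729 · 625 = 95681250.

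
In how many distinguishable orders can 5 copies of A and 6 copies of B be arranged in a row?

462

Choose positions for the A's: C(11,5) = 462.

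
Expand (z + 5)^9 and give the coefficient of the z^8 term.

45

The general term is C(9,j)·(z)^j·(5)^(9-j); the z^8 term has j = 8.
C(9,8) = 9.
Coefficient = C(9,8) · 5^1 = 9 · 5 = 45.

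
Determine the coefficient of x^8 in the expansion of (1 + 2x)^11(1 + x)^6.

Coefficient of x^8 = Σ_{j} C(11,j)·2^j·C(6,8-j)·1^(8-j) for j from 2 to 8.
= 220 + 7920 + 79200 + 295680 + 443520 + 253440 + 42240 = 1122220.

1122220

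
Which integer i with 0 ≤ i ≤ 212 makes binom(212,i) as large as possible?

106

C(212,i) is maximized at i = 212/2 = 106.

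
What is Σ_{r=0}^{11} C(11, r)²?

Σ C(11,r)² is the coefficient of x^11 in (1+x)^11(1+x)^11 = (1+x)^22, i.e. C(22,11) = 705432.

705432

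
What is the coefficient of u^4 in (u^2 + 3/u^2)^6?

General term: C(6,j)·(u^2)^j·(3/u^2)^(6-j), with u-exponent 2j − 2(6−j) = 4j − 12.
Set 4j − 12 = 4: j = 4.
C(6,4) = 15; 1^4 = 1; 3^2 = 9.
Coefficient = 15 · 1 · 9 = 135.

135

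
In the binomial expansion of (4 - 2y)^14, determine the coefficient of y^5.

-16793993216

The general term is C(14,j)·(4)^j·(-2y)^(14-j); the y^5 term has j = 9.
C(14,9) = 2002.
Coefficient = C(14,9) · 4^9 · (-2)^5 = 2002 · 262144 · (-32) = -16793993216.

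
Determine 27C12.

C(27,12) = (27·26·25·24·23·22·21·20·19·18·17·16) / 12! = 8326896754176000 / 479001600 = 17383860.

17383860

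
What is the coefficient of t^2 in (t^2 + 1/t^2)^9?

126

General term: C(9,j)·(t^2)^j·(1/t^2)^(9-j), with t-exponent 2j − 2(9−j) = 4j − 18.
Set 4j − 18 = 2: j = 5.
C(9,5) = 126; 1^5 = 1; 1^4 = 1.
Coefficient = 126 · 1 · 1 = 126.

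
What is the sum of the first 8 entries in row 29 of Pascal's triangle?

2182396

1 + 29 + 406 + 3654 + 23751 + 118755 + 475020 + 1560780 = 2182396.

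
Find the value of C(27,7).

888030

C(27,7) = (27·26·25·24·23·22·21) / 7! = 4475671200 / 5040 = 888030.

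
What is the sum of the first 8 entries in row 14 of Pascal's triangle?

9908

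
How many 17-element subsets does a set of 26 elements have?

C(26,17) = C(26,9) by symmetry.
C(26,9) = (26·25·24·23·22·21·20·19·18) / 9! = 1133836704000 / 362880 = 3124550.

3124550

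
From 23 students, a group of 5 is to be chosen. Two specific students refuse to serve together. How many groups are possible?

32319

All 5-subsets: C(23,5) = 33649. Those containing both fixed elements: C(21,3) = 1330.
33649 − 1330 = 32319.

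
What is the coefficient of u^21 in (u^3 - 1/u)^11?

General term: C(11,j)·(u^3)^j·(-1/u)^(11-j), with u-exponent 3j − 1(11−j) = 4j − 11.
Set 4j − 11 = 21: j = 8.
C(11,8) = 165; 1^8 = 1; (-1)^3 = -1.
Coefficient = 165 · 1 · (-1) = -165.

-165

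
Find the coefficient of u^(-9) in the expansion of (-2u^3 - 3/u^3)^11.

General term: C(11,j)·(-2u^3)^j·(-3/u^3)^(11-j), with u-exponent 3j − 3(11−j) = 6j − 33.
Set 6j − 33 = -9: j = 4.
C(11,4) = 330; (-2)^4 = 16; (-3)^7 = -2187.
Coefficient = 330 · 16 · (-2187) = -11547360.

-11547360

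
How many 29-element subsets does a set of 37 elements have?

C(37,29) = C(37,8) by symmetry.
C(37,8) = (37·36·35·34·33·32·31·30) / 8! = 1556675366400 / 40320 = 38608020.

38608020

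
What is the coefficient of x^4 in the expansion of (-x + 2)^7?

The general term is C(7,j)·(-x)^j·(2)^(7-j); the x^4 term has j = 4.
C(7,4) = 35.
Coefficient = C(7,4) · 2^3 = 35 · 8 = 280.

280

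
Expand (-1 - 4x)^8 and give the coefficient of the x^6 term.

The general term is C(8,j)·(-1)^j·(-4x)^(8-j); the x^6 term has j = 2.
C(8,2) = 28.
Coefficient = C(8,2) · (-4)^6 = 28 · 4096 = 114688.

114688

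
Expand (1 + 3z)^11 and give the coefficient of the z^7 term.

The general term is C(11,j)·(1)^j·(3z)^(11-j); the z^7 term has j = 4.
C(11,4) = 330.
Coefficient = C(11,4) · 3^7 = 330 · 2187 = 721710.

721710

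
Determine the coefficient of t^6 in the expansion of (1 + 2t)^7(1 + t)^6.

Coefficient of t^6 = Σ_{j} C(7,j)·2^j·C(6,6-j)·1^(6-j) for j from 0 to 6.
= 1 + 84 + 1260 + 5600 + 8400 + 4032 + 448 = 19825.

19825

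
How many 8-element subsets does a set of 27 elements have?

2220075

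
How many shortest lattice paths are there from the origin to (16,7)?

245157

Each path is a sequence of 23 steps with 16 rights: C(23,16) = 245157.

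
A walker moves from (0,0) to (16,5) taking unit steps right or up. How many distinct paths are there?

Each path is a sequence of 21 steps with 16 rights: C(21,16) = 20349.

20349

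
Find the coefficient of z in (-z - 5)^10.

19531250

The general term is C(10,j)·(-z)^j·(-5)^(10-j); the z^1 term has j = 1.
C(10,1) = 10.
Coefficient = C(10,1) · (-1)^1 · (-5)^9 = 10 · (-1) · (-1953125) = 19531250.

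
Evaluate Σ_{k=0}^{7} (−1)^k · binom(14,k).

The partial alternating sum Σ_{k=0}^{7} (−1)^k C(14,k) = (−1)^7 C(13,7) = -1716.

-1716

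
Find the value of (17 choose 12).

C(17,12) = C(17,5) by symmetry.
C(17,5) = (17·16·15·14·13) / 5! = 742560 / 120 = 6188.

6188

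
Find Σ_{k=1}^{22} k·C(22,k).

Differentiating (1+x)^22 and setting x=1: Σ k·C(22,k) = 22·2^21 = 46137344.

46137344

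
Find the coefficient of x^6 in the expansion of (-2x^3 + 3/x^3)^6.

2160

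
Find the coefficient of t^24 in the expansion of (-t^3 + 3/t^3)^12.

General term: C(12,j)·(-t^3)^j·(3/t^3)^(12-j), with t-exponent 3j − 3(12−j) = 6j − 36.
Set 6j − 36 = 24: j = 10.
C(12,10) = 66; (-1)^10 = 1; 3^2 = 9.
Coefficient = 66 · 1 · 9 = 594.

594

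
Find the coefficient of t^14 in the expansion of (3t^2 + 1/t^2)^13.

16888014

General term: C(13,j)·(3t^2)^j·(1/t^2)^(13-j), with t-exponent 2j − 2(13−j) = 4j − 26.
Set 4j − 26 = 14: j = 10.
C(13,10) = 286; 3^10 = 59049; 1^3 = 1.
Coefficient = 286 · 59049 · 1 = 16888014.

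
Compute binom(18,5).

C(18,5) = (18·17·16·15·14) / 5! = 1028160 / 120 = 8568.

8568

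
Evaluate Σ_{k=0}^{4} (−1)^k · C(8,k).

35

The partial alternating sum Σ_{k=0}^{4} (−1)^k C(8,k) = (−1)^4 C(7,4) = 35.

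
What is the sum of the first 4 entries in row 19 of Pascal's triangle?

1160

1 + 19 + 171 + 969 = 1160.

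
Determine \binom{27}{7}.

C(27,7) = (27·26·25·24·23·22·21) / 7! = 4475671200 / 5040 = 888030.

888030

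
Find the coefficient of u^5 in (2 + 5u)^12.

The general term is C(12,j)·(2)^j·(5u)^(12-j); the u^5 term has j = 7.
C(12,7) = 792.
Coefficient = C(12,7) · 2^7 · 5^5 = 792 · 128 · 3125 = 316800000.

316800000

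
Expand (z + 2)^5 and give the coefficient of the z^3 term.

The general term is C(5,j)·(z)^j·(2)^(5-j); the z^3 term has j = 3.
C(5,3) = 10.
Coefficient = C(5,3) · 2^2 = 10 · 4 = 40.

40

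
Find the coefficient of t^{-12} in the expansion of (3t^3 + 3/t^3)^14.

General term: C(14,j)·(3t^3)^j·(3/t^3)^(14-j), with t-exponent 3j − 3(14−j) = 6j − 42.
Set 6j − 42 = -12: j = 5.
C(14,5) = 2002; 3^5 = 243; 3^9 = 19683.
Coefficient = 2002 · 243 · 19683 = 9575503938.

9575503938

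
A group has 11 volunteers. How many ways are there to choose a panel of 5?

462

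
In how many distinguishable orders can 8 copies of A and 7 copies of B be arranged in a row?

6435

Choose positions for the A's: C(15,8) = 6435.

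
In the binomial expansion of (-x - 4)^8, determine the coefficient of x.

The general term is C(8,j)·(-x)^j·(-4)^(8-j); the x^1 term has j = 1.
C(8,1) = 8.
Coefficient = C(8,1) · (-1)^1 · (-4)^7 = 8 · (-1) · (-16384) = 131072.

131072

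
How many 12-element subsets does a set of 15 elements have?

C(15,12) = C(15,3) by symmetry.
C(15,3) = (15·14·13) / 3! = 2730 / 6 = 455.

455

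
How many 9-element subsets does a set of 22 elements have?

497420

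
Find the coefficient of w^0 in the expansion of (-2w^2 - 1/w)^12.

General term: C(12,j)·(-2w^2)^j·(-1/w)^(12-j), with w-exponent 2j − 1(12−j) = 3j − 12.
Set 3j − 12 = 0: j = 4.
C(12,4) = 495; (-2)^4 = 16; (-1)^8 = 1.
Coefficient = 495 · 16 · 1 = 7920.

7920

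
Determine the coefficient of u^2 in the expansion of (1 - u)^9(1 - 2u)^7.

Coefficient of u^2 = Σ_{j} C(9,j)·(-1)^j·C(7,2-j)·(-2)^(2-j) for j from 0 to 2.
= 84 + 126 + 36 = 246.

246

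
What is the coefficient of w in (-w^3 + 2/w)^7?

672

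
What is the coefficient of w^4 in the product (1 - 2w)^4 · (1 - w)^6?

743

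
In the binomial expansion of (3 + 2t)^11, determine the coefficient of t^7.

The general term is C(11,j)·(3)^j·(2t)^(11-j); the t^7 term has j = 4.
C(11,4) = 330.
Coefficient = C(11,4) · 3^4 · 2^7 = 330 · 81 · 128 = 3421440.

3421440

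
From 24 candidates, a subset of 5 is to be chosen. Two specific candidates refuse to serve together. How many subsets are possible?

All 5-subsets: C(24,5) = 42504. Those containing both fixed elements: C(22,3) = 1540.
42504 − 1540 = 40964.

40964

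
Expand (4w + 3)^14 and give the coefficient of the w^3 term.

4126816512

The general term is C(14,j)·(4w)^j·(3)^(14-j); the w^3 term has j = 3.
C(14,3) = 364.
Coefficient = C(14,3) · 4^3 · 3^11 = 364 · 64 · 177147 = 4126816512.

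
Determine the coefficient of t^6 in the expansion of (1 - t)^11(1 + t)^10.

-120

Coefficient of t^6 = Σ_{j} C(11,j)·(-1)^j·C(10,6-j)·1^(6-j) for j from 0 to 6.
= 210 + (-2772) + 11550 + (-19800) + 14850 + (-4620) + 462 = -120.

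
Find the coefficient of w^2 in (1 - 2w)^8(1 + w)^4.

Coefficient of w^2 = Σ_{j} C(8,j)·(-2)^j·C(4,2-j)·1^(2-j) for j from 0 to 2.
= 6 + (-64) + 112 = 54.

54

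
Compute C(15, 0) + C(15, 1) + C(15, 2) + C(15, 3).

576

1 + 15 + 105 + 455 = 576.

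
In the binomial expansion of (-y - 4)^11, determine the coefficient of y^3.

The general term is C(11,j)·(-y)^j·(-4)^(11-j); the y^3 term has j = 3.
C(11,3) = 165.
Coefficient = C(11,3) · (-1)^3 · (-4)^8 = 165 · (-1) · 65536 = -10813440.

-10813440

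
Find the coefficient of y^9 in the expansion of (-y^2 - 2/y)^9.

-672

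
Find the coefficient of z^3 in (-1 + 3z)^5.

The general term is C(5,j)·(-1)^j·(3z)^(5-j); the z^3 term has j = 2.
C(5,2) = 10.
Coefficient = C(5,2) · 3^3 = 10 · 27 = 270.

270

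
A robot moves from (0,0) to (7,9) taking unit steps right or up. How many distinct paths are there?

Each path is a sequence of 16 steps with 7 rights: C(16,7) = 11440.

11440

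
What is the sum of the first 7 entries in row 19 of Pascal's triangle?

43796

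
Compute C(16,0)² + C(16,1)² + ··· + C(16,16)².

601080390

By Vandermonde's identity, Σ C(16,i)² = C(32,16) = 601080390.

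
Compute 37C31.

2324784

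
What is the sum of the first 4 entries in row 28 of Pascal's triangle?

1 + 28 + 378 + 3276 = 3683.

3683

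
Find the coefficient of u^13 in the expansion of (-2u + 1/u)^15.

245760

General term: C(15,j)·(-2u)^j·(1/u)^(15-j), with u-exponent 1j − 1(15−j) = 2j − 15.
Set 2j − 15 = 13: j = 14.
C(15,14) = 15; (-2)^14 = 16384; 1^1 = 1.
Coefficient = 15 · 16384 · 1 = 245760.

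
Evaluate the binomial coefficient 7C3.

35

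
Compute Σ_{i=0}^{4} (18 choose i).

4048

1 + 18 + 153 + 816 + 3060 = 4048.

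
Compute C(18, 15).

816

C(18,15) = C(18,3) by symmetry.
C(18,3) = (18·17·16) / 3! = 4896 / 6 = 816.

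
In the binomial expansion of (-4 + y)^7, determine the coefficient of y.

The general term is C(7,j)·(-4)^j·(y)^(7-j); the y^1 term has j = 6.
C(7,6) = 7.
Coefficient = C(7,6) · (-4)^6 = 7 · 4096 = 28672.

28672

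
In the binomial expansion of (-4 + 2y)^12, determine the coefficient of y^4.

519045120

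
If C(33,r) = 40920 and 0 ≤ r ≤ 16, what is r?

C(33,r) increases on 0 ≤ r ≤ 16. C(33,3) = 5456 and C(33,4) = 40920, so r = 4.

4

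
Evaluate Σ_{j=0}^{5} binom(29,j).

1 + 29 + 406 + 3654 + 23751 + 118755 = 146596.

146596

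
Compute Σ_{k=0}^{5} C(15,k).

1 + 15 + 105 + 455 + 1365 + 3003 = 4944.

4944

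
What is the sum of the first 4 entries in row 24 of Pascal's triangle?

2325

1 + 24 + 276 + 2024 = 2325.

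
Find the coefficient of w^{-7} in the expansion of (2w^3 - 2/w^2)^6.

-384

General term: C(6,j)·(2w^3)^j·(-2/w^2)^(6-j), with w-exponent 3j − 2(6−j) = 5j − 12.
Set 5j − 12 = -7: j = 1.
C(6,1) = 6; 2^1 = 2; (-2)^5 = -32.
Coefficient = 6 · 2 · (-32) = -384.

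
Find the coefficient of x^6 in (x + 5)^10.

131250

The general term is C(10,j)·(x)^j·(5)^(10-j); the x^6 term has j = 6.
C(10,6) = 210.
Coefficient = C(10,6) · 5^4 = 210 · 625 = 131250.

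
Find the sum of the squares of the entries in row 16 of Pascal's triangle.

By Vandermonde's identity, Σ C(16,j)² = C(32,16) = 601080390.

601080390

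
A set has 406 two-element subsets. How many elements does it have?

n(n−1)/2 = 406 ⇒ n(n−1) = 812. Since 29·28 = 812, n = 29.

29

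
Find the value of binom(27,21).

296010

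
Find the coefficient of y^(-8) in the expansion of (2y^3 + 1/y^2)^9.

144

General term: C(9,j)·(2y^3)^j·(1/y^2)^(9-j), with y-exponent 3j − 2(9−j) = 5j − 18.
Set 5j − 18 = -8: j = 2.
C(9,2) = 36; 2^2 = 4; 1^7 = 1.
Coefficient = 36 · 4 · 1 = 144.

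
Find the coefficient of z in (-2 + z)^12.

The general term is C(12,j)·(-2)^j·(z)^(12-j); the z^1 term has j = 11.
C(12,11) = 12.
Coefficient = C(12,11) · (-2)^11 = 12 · (-2048) = -24576.

-24576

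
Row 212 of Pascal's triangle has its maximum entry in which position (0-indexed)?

C(212,r) is maximized at r = 212/2 = 106.

106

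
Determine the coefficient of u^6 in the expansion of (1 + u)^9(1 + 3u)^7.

259014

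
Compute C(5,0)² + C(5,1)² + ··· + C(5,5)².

252

Σ C(5,i)² is the coefficient of x^5 in (1+x)^5(1+x)^5 = (1+x)^10, i.e. C(10,5) = 252.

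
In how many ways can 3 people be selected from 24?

2024

This is C(24,3) = 2024.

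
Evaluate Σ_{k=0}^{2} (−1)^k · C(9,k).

28

The partial alternating sum Σ_{k=0}^{2} (−1)^k C(9,k) = (−1)^2 C(8,2) = 28.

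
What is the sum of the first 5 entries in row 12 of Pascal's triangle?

794

1 + 12 + 66 + 220 + 495 = 794.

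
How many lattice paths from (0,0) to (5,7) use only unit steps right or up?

792

Each path is a sequence of 12 steps with 5 rights: C(12,5) = 792.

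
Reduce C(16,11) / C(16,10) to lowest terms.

6/11

C(n,k+1)/C(n,k) = (n−k)/(k+1) = (16−10)/(10+1) = 6/11.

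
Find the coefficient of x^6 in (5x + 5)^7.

The general term is C(7,j)·(5x)^j·(5)^(7-j); the x^6 term has j = 6.
C(7,6) = 7.
Coefficient = C(7,6) · 5^6 · 5^1 = 7 · 15625 · 5 = 546875.

546875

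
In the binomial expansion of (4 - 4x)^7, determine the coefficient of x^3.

The general term is C(7,j)·(4)^j·(-4x)^(7-j); the x^3 term has j = 4.
C(7,4) = 35.
Coefficient = C(7,4) · 4^4 · (-4)^3 = 35 · 256 · (-64) = -573440.

-573440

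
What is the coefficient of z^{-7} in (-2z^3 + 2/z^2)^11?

-337920

General term: C(11,j)·(-2z^3)^j·(2/z^2)^(11-j), with z-exponent 3j − 2(11−j) = 5j − 22.
Set 5j − 22 = -7: j = 3.
C(11,3) = 165; (-2)^3 = -8; 2^8 = 256.
Coefficient = 165 · (-8) · 256 = -337920.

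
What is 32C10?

64512240

C(32,10) = (32·31·30·29·28·27·26·25·24·23) / 10! = 234102016512000 / 3628800 = 64512240.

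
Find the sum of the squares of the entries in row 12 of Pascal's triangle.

2704156

Σ C(12,k)² is the coefficient of x^12 in (1+x)^12(1+x)^12 = (1+x)^24, i.e. C(24,12) = 2704156.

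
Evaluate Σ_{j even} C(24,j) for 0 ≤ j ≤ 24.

Even-j terms of row 24 sum to 2^23 = 8388608.

8388608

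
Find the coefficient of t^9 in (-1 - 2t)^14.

The general term is C(14,j)·(-1)^j·(-2t)^(14-j); the t^9 term has j = 5.
C(14,5) = 2002.
Coefficient = C(14,5) · (-1)^5 · (-2)^9 = 2002 · (-1) · (-512) = 1025024.

1025024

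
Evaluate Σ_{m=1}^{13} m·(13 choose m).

Since m·C(13,m) = 13·C(12,m−1), the sum is 13·2^12 = 13·4096 = 53248.

53248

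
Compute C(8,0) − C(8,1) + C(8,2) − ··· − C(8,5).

The partial alternating sum Σ_{k=0}^{5} (−1)^k C(8,k) = (−1)^5 C(7,5) = -21.

-21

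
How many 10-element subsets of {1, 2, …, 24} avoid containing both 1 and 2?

1641486

All 10-subsets: C(24,10) = 1961256. Those containing both fixed elements: C(22,8) = 319770.
1961256 − 319770 = 1641486.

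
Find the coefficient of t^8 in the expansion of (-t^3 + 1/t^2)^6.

15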